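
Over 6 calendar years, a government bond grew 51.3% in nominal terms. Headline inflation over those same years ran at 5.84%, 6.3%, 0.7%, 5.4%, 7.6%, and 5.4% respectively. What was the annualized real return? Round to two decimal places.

1.86%

Cumulative inflation factor: 1.0584 × 1.063 × 1.007 × 1.054 × 1.076 × 1.054 ≈ 1.35427.
Nominal growth factor: 1.51300. Real growth factor = 1.51300 / 1.35427 ≈ 1.11720.
Annualized: 1.11720^(1/6) − 1 ≈ 0.01864.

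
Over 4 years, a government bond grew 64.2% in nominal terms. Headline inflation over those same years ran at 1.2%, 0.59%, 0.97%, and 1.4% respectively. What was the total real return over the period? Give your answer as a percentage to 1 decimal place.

Cumulative inflation factor: 1.012 × 1.0059 × 1.0097 × 1.014 ≈ 1.04223.
Nominal growth factor: 1.64200. Real growth factor = 1.64200 / 1.04223 ≈ 1.57546.
Total real return ≈ 57.5461%.

57.5%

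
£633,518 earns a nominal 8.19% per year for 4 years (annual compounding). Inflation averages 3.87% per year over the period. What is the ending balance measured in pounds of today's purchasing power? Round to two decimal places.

£745,670.42

Nominal value at maturity: £633,518 × (1 + 8.19%)^4 ≈ £867,975.45.
Price-level factor over 4 years: (1 + 3.87%)^4 ≈ 1.1640202255.
The maturity value deflated by that factor is the answer in today's purchasing power.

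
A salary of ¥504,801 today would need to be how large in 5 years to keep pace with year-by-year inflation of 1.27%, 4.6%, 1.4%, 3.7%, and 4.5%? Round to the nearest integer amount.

¥587,578

Cumulative price-level factor: 1.0127 × 1.046 × 1.014 × 1.037 × 1.045 ≈ 1.1639799416.
Multiplying ¥504,801 by the price-level factor gives the future nominal sum.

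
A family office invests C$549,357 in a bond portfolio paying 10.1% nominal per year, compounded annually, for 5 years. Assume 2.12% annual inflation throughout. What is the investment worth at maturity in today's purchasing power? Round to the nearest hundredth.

Nominal value at maturity: C$549,357 × (1 + 10.1%)^5 ≈ C$888,773.83.
Price-level factor over 5 years: (1 + 2.12%)^5 ≈ 1.1105906955.
Dividing the nominal maturity value by the price-level factor gives the value in today's money.

C$800,271.27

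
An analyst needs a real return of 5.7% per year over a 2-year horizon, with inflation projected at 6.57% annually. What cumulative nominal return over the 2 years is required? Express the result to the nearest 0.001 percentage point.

26.888%

Required annual nominal rate: (1+5.7%)(1+6.57%) − 1 = 12.64449%.
Cumulative over 2 years: (1 + 0.1264449)^2 − 1 ≈ 0.26888.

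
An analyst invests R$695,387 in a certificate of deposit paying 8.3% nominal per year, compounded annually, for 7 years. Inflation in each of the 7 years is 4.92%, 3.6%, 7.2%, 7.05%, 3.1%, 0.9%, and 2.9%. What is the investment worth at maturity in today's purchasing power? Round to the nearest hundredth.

R$910,041.22

Nominal value at maturity: R$695,387 × (1 + 8.3%)^7 ≈ R$1,215,138.45.
Price-level factor over 7 years: 1.0492 × 1.036 × 1.072 × 1.0705 × 1.031 × 1.009 × 1.029 ≈ 1.3352564994.
The maturity value deflated by that factor is the answer in today's purchasing power.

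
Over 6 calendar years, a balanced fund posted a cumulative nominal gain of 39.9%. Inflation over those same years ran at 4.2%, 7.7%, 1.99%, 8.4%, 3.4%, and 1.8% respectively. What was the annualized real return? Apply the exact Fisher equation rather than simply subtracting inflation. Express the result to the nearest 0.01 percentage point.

1.15%

Cumulative inflation factor: 1.042 × 1.077 × 1.0199 × 1.084 × 1.034 × 1.018 ≈ 1.30599.
Nominal growth factor: 1.39900. Real growth factor = 1.39900 / 1.30599 ≈ 1.07122.
Annualized: 1.07122^(1/6) − 1 ≈ 0.01153.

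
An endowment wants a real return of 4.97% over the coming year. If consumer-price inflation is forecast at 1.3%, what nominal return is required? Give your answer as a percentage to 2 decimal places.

By the Fisher equation, 1 + r_nom = (1 + 4.97%)(1 + 1.3%) = 1.0497 × 1.013 = 1.0633461.
So r_nom = 6.33461%.

6.33%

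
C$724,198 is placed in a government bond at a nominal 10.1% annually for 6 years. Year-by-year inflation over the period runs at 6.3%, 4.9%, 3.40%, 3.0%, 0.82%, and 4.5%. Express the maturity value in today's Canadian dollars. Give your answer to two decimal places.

Nominal value at maturity: C$724,198 × (1 + 10.1%)^6 ≈ C$1,289,974.83.
Price-level factor over 6 years: 1.063 × 1.049 × 1.0340 × 1.030 × 1.0082 × 1.045 ≈ 1.2512079631.
The maturity value deflated by that factor is the answer in today's purchasing power.

C$1,030,983.55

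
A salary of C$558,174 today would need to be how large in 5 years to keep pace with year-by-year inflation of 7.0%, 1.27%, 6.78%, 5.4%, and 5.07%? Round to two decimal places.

Cumulative price-level factor: 1.070 × 1.0127 × 1.0678 × 1.054 × 1.0507 ≈ 1.2813679212.
The nominal amount required is C$558,174 scaled up by that factor.

C$715,226.26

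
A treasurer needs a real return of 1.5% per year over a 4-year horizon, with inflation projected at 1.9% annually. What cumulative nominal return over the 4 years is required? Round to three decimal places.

14.436%

Required annual nominal rate: (1+1.5%)(1+1.9%) − 1 = 3.4285%.
Cumulative over 4 years: (1 + 0.034285)^4 − 1 ≈ 0.14436.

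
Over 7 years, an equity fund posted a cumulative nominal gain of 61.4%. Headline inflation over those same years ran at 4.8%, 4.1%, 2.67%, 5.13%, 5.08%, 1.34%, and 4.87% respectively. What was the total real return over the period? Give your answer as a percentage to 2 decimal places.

Cumulative inflation factor: 1.048 × 1.041 × 1.0267 × 1.0513 × 1.0508 × 1.0134 × 1.0487 ≈ 1.31503.
Nominal growth factor: 1.61400. Real growth factor = 1.61400 / 1.31503 ≈ 1.22735.
Total real return ≈ 22.7352%.

22.74%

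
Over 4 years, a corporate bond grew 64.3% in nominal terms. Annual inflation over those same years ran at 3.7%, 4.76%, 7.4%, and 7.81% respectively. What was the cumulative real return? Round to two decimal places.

Cumulative inflation factor: 1.037 × 1.0476 × 1.074 × 1.0781 ≈ 1.25788.
Nominal growth factor: 1.64300. Real growth factor = 1.64300 / 1.25788 ≈ 1.30617.
Total real return ≈ 30.6171%.

30.62%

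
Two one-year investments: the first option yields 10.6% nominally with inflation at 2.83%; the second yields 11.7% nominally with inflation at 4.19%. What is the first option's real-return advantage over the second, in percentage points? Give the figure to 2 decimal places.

0.35

The first option real return: 1.106/1.0283 − 1 = 7.556%.
The second real return: 1.117/1.0419 − 1 = 7.208%.
Difference: 7.556 − 7.208 = 0.348 pp.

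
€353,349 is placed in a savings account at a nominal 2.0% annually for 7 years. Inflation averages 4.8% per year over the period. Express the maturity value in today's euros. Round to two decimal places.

Nominal value at maturity: €353,349 × (1 + 2.0%)^7 ≈ €405,886.93.
Price-level factor over 7 years: (1 + 4.8%)^7 ≈ 1.3884459516.
Dividing the nominal maturity value by the price-level factor gives the value in today's money.

€292,331.82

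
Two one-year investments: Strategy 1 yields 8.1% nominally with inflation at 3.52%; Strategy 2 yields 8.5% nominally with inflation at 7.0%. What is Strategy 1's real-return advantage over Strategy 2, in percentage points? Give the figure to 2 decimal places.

Strategy 1 real return: 1.081/1.0352 − 1 = 4.424%.
Strategy 2 real return: 1.085/1.070 − 1 = 1.402%.
Difference: 4.424 − 1.402 = 3.022 pp.

3.02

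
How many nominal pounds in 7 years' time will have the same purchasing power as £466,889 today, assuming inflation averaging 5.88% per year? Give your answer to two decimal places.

£696,484.04

Cumulative price-level factor: (1+5.88%)^7 ≈ 1.4917550901.
Multiplying £466,889 by the price-level factor gives the future nominal sum.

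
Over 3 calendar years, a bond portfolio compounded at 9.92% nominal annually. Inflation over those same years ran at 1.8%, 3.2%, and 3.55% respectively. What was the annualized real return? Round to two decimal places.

6.88%

Cumulative inflation factor: 1.018 × 1.032 × 1.0355 ≈ 1.08787.
Nominal growth factor: 1.32810. Real growth factor = 1.32810 / 1.08787 ≈ 1.22082.
Annualized: 1.22082^(1/3) − 1 ≈ 0.06877.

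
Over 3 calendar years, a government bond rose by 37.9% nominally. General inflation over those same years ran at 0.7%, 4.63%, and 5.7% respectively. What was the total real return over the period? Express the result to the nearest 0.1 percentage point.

23.8%

Cumulative inflation factor: 1.007 × 1.0463 × 1.057 ≈ 1.11368.
Nominal growth factor: 1.37900. Real growth factor = 1.37900 / 1.11368 ≈ 1.23824.
Total real return ≈ 23.8236%.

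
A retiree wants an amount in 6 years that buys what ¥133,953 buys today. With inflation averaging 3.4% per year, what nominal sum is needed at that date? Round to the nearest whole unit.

Cumulative price-level factor: (1+3.4%)^6 ≈ 1.2221463992.
Multiplying ¥133,953 by the price-level factor gives the future nominal sum.

¥163,710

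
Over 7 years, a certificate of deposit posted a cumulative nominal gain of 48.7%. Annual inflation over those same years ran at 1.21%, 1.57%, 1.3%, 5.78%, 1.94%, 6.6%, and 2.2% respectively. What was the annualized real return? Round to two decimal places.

Cumulative inflation factor: 1.0121 × 1.0157 × 1.013 × 1.0578 × 1.0194 × 1.066 × 1.022 ≈ 1.22336.
Nominal growth factor: 1.48700. Real growth factor = 1.48700 / 1.22336 ≈ 1.21550.
Annualized: 1.21550^(1/7) − 1 ≈ 0.02827.

2.83%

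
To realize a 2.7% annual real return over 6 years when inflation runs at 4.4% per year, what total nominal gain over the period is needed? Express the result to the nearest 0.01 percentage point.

51.92%

Required annual nominal rate: (1+2.7%)(1+4.4%) − 1 = 7.2188%.
Cumulative over 6 years: (1 + 0.072188)^6 − 1 ≈ 0.51924.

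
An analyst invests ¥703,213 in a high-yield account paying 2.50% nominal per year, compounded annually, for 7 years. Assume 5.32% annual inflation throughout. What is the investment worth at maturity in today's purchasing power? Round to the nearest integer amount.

¥581,538

Nominal value at maturity: ¥703,213 × (1 + 2.50%)^7 ≈ ¥835,899.
Price-level factor over 7 years: (1 + 5.32%)^7 ≈ 1.4373944149.
The maturity value deflated by that factor is the answer in today's purchasing power.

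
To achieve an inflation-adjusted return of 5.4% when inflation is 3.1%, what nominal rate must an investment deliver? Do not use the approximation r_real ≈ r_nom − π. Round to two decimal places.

8.67%

By the Fisher equation, 1 + r_nom = (1 + 5.4%)(1 + 3.1%) = 1.054 × 1.031 = 1.086674.
So r_nom = 8.6674%.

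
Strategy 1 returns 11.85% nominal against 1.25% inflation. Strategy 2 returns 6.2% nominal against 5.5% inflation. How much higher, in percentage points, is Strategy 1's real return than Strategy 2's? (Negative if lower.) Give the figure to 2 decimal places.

9.81

Strategy 1 real return: 1.1185/1.0125 − 1 = 10.469%.
Strategy 2 real return: 1.062/1.055 − 1 = 0.664%.
Difference: 10.469 − 0.664 = 9.805 pp.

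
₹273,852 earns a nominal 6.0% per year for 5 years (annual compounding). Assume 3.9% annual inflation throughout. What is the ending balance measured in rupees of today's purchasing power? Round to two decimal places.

₹302,668.70

Nominal value at maturity: ₹273,852 × (1 + 6.0%)^5 ≈ ₹366,475.75.
Price-level factor over 5 years: (1 + 3.9%)^5 ≈ 1.2108148474.
Dividing the nominal maturity value by the price-level factor gives the value in today's money.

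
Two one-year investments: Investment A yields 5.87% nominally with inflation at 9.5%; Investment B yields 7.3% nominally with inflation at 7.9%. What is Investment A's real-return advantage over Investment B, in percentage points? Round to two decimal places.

-2.76

Investment A real return: 1.0587/1.095 − 1 = -3.315%.
Investment B real return: 1.073/1.079 − 1 = -0.556%.
Difference: -3.315 − (-0.556) = -2.759 pp.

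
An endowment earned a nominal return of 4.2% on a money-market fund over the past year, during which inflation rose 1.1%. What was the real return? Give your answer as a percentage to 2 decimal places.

3.07%

Real return via the Fisher equation: (1 + 4.2%)/(1 + 1.1%) − 1 = 1.042/1.011 − 1 ≈ 0.03066.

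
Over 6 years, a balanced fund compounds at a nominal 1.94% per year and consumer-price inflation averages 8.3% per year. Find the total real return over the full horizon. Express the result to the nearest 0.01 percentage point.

The annual real rate is (1+1.94%)/(1+8.3%) − 1 = -5.8726%.
Compounded over 6 years: (1 + -0.058726)^6 − 1 ≈ -0.30450.

-30.45%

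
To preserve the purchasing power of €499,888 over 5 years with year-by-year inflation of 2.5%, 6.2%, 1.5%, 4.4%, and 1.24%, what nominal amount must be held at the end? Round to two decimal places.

€583,767.31

Cumulative price-level factor: 1.025 × 1.062 × 1.015 × 1.044 × 1.0124 ≈ 1.1677962049.
Multiplying €499,888 by the price-level factor gives the future nominal sum.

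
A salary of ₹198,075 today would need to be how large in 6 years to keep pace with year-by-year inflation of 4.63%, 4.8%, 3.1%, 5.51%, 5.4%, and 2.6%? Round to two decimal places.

₹255,497.96

Cumulative price-level factor: 1.0463 × 1.048 × 1.031 × 1.0551 × 1.054 × 1.026 ≈ 1.2899051240.
The nominal amount required is ₹198,075 scaled up by that factor.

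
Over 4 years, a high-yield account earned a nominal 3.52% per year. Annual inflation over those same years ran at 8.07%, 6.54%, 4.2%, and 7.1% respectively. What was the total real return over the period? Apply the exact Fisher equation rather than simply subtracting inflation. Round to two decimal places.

Cumulative inflation factor: 1.0807 × 1.0654 × 1.042 × 1.071 ≈ 1.28492.
Nominal growth factor: 1.14841. Real growth factor = 1.14841 / 1.28492 ≈ 0.89376.
Total real return ≈ -10.6238%.

-10.62%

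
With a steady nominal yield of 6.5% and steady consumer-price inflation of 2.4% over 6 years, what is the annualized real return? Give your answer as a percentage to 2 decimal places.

4.00%

With constant rates the annual real return is the same each year: (1+6.5%)/(1+2.4%) − 1 = 0.04004.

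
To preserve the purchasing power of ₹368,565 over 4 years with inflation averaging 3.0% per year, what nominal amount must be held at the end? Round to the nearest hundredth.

Cumulative price-level factor: (1+3.0%)^4 = 1.12550881.
The nominal amount required is ₹368,565 scaled up by that factor.

₹414,823.15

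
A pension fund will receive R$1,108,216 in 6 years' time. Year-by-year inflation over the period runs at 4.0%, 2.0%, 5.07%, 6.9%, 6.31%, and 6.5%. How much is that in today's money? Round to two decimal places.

R$821,506.00

Price-level factor over 6 years: 1.040 × 1.020 × 1.0507 × 1.069 × 1.0631 × 1.065 ≈ 1.3490053575.
Purchasing power today: R$1,108,216 divided by that factor.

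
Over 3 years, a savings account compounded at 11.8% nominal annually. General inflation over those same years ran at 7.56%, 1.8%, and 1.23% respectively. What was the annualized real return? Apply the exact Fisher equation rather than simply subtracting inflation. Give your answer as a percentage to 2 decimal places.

8.03%

Cumulative inflation factor: 1.0756 × 1.018 × 1.0123 ≈ 1.10843.
Nominal growth factor: 1.39742. Real growth factor = 1.39742 / 1.10843 ≈ 1.26072.
Annualized: 1.26072^(1/3) − 1 ≈ 0.08029.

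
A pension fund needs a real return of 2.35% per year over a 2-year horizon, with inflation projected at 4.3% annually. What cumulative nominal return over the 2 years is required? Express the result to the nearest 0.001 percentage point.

13.958%

Required annual nominal rate: (1+2.35%)(1+4.3%) − 1 = 6.75105%.
Cumulative over 2 years: (1 + 0.0675105)^2 − 1 ≈ 0.13958.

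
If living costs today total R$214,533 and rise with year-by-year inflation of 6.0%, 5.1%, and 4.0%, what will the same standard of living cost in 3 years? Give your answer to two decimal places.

Cumulative price-level factor: 1.060 × 1.051 × 1.040 = 1.1586224.
Multiplying R$214,533 by the price-level factor gives the future nominal sum.

R$248,562.74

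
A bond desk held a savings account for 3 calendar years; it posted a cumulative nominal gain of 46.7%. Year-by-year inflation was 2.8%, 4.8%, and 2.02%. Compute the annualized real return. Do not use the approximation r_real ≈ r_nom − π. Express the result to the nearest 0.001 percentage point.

10.102%

Cumulative inflation factor: 1.028 × 1.048 × 1.0202 ≈ 1.09911.
Nominal growth factor: 1.46700. Real growth factor = 1.46700 / 1.09911 ≈ 1.33472.
Annualized: 1.33472^(1/3) − 1 ≈ 0.10102.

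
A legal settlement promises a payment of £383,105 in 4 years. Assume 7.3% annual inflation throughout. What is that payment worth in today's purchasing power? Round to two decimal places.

£289,014.03

Price-level factor over 4 years: (1 + 7.3%)^4 ≈ 1.3255584662.
Purchasing power today: £383,105 divided by that factor.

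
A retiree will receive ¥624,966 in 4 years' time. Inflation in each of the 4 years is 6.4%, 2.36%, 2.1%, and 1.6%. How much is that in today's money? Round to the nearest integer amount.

Price-level factor over 4 years: 1.064 × 1.0236 × 1.021 × 1.016 ≈ 1.1297734259.
Purchasing power today: ¥624,966 divided by that factor.

¥553,178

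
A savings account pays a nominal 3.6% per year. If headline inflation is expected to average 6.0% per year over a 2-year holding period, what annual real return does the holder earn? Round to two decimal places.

-2.26%

With constant rates the annual real return is the same each year: (1+3.6%)/(1+6.0%) − 1 = -0.02264.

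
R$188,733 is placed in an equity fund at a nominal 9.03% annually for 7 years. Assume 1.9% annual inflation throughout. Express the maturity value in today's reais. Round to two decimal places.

R$303,005.59

Nominal value at maturity: R$188,733 × (1 + 9.03%)^7 ≈ R$345,676.56.
Price-level factor over 7 years: (1 + 1.9%)^7 ≈ 1.1408256786.
Dividing the nominal maturity value by the price-level factor gives the value in today's money.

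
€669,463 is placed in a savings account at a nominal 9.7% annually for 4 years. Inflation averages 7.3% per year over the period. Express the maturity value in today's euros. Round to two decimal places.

Nominal value at maturity: €669,463 × (1 + 9.7%)^4 ≈ €969,511.78.
Price-level factor over 4 years: (1 + 7.3%)^4 ≈ 1.3255584662.
Dividing the nominal maturity value by the price-level factor gives the value in today's money.

€731,398.73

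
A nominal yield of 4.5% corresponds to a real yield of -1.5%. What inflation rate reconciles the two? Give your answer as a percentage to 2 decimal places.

6.09%

From (1+r_nom) = (1+r_real)(1+π), we get 1+π = (1 + 4.5%)/(1 − 1.5%) = 1.045/0.985 ≈ 1.06091.
So π ≈ 6.0914%.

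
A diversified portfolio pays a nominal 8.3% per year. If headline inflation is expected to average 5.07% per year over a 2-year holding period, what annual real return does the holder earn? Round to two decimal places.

With constant rates the annual real return is the same each year: (1+8.3%)/(1+5.07%) − 1 = 0.03074.

3.07%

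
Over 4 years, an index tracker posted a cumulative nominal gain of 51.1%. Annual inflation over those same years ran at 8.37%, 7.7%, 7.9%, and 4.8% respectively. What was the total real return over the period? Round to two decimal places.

14.49%

Cumulative inflation factor: 1.0837 × 1.077 × 1.079 × 1.048 ≈ 1.31980.
Nominal growth factor: 1.51100. Real growth factor = 1.51100 / 1.31980 ≈ 1.14487.
Total real return ≈ 14.4872%.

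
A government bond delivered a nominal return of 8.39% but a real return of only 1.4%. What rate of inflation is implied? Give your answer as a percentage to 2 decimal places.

6.89%

From (1+r_nom) = (1+r_real)(1+π), we get 1+π = (1 + 8.39%)/(1 + 1.4%) = 1.0839/1.014 ≈ 1.06893.
So π ≈ 6.8935%.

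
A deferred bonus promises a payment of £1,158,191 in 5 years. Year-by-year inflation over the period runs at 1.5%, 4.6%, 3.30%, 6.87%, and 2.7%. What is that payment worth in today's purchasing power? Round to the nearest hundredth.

Price-level factor over 5 years: 1.015 × 1.046 × 1.0330 × 1.0687 × 1.027 ≈ 1.2037167428.
Purchasing power today: £1,158,191 divided by that factor.

£962,179.02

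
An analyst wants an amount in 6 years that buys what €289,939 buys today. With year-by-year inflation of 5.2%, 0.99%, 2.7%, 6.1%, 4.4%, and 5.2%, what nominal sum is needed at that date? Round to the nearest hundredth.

€368,640.30

Cumulative price-level factor: 1.052 × 1.0099 × 1.027 × 1.061 × 1.044 × 1.052 ≈ 1.2714409006.
Multiplying €289,939 by the price-level factor gives the future nominal sum.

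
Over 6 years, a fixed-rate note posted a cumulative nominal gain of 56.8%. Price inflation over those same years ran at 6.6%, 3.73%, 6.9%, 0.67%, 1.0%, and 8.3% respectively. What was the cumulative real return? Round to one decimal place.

Cumulative inflation factor: 1.066 × 1.0373 × 1.069 × 1.0067 × 1.010 × 1.083 ≈ 1.30163.
Nominal growth factor: 1.56800. Real growth factor = 1.56800 / 1.30163 ≈ 1.20464.
Total real return ≈ 20.4639%.

20.5%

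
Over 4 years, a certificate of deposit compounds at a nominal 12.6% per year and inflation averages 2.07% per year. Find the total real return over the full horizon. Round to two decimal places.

48.10%

The annual real rate is (1+12.6%)/(1+2.07%) − 1 = 10.3164%.
Compounded over 4 years: (1 + 0.103164)^4 − 1 ≈ 0.48102.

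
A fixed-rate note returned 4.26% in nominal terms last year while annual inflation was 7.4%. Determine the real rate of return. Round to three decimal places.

-2.924%

Real return via the Fisher equation: (1 + 4.26%)/(1 + 7.4%) − 1 = 1.0426/1.074 − 1 ≈ -0.02924.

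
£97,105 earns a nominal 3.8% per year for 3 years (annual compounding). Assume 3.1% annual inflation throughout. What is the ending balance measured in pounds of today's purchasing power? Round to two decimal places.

Nominal value at maturity: £97,105 × (1 + 3.8%)^3 ≈ £108,600.96.
Price-level factor over 3 years: (1 + 3.1%)^3 = 1.095912791.
The maturity value deflated by that factor is the answer in today's purchasing power.

£99,096.35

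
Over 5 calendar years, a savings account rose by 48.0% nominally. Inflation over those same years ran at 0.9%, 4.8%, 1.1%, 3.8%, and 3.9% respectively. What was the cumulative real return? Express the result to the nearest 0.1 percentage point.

28.4%

Cumulative inflation factor: 1.009 × 1.048 × 1.011 × 1.038 × 1.039 ≈ 1.15297.
Nominal growth factor: 1.48000. Real growth factor = 1.48000 / 1.15297 ≈ 1.28365.
Total real return ≈ 28.3646%.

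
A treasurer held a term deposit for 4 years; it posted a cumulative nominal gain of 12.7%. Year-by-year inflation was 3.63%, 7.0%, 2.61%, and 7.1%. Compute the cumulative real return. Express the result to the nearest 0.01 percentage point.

Cumulative inflation factor: 1.0363 × 1.070 × 1.0261 × 1.071 ≈ 1.21856.
Nominal growth factor: 1.12700. Real growth factor = 1.12700 / 1.21856 ≈ 0.92486.
Total real return ≈ -7.5141%.

-7.51%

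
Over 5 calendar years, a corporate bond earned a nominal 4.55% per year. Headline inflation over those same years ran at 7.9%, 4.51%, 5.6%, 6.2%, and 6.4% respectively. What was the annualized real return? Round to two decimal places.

Cumulative inflation factor: 1.079 × 1.0451 × 1.056 × 1.062 × 1.064 ≈ 1.34558.
Nominal growth factor: 1.24917. Real growth factor = 1.24917 / 1.34558 ≈ 0.92835.
Annualized: 0.92835^(1/5) − 1 ≈ -0.01476.

-1.48%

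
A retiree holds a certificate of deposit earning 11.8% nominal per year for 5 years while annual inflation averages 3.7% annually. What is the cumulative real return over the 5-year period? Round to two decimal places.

The annual real rate is (1+11.8%)/(1+3.7%) − 1 = 7.8110%.
Compounded over 5 years: (1 + 0.078110)^5 − 1 ≈ 0.45652.

45.65%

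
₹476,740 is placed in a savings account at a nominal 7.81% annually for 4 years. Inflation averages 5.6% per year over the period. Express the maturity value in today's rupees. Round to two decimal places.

Nominal value at maturity: ₹476,740 × (1 + 7.81%)^4 ≈ ₹644,047.32.
Price-level factor over 4 years: (1 + 5.6%)^4 ≈ 1.2435282985.
The maturity value deflated by that factor is the answer in today's purchasing power.

₹517,919.31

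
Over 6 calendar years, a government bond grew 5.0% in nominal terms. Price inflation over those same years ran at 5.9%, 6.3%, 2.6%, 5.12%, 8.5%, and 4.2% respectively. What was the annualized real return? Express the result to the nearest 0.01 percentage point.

Cumulative inflation factor: 1.059 × 1.063 × 1.026 × 1.0512 × 1.085 × 1.042 ≈ 1.37265.
Nominal growth factor: 1.05000. Real growth factor = 1.05000 / 1.37265 ≈ 0.76494.
Annualized: 0.76494^(1/6) − 1 ≈ -0.04368.

-4.37%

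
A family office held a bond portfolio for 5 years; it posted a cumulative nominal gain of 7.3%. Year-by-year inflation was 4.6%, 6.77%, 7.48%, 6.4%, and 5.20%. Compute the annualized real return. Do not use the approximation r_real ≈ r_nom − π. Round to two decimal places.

-4.40%

Cumulative inflation factor: 1.046 × 1.0677 × 1.0748 × 1.064 × 1.0520 ≈ 1.34359.
Nominal growth factor: 1.07300. Real growth factor = 1.07300 / 1.34359 ≈ 0.79861.
Annualized: 0.79861^(1/5) − 1 ≈ -0.04398.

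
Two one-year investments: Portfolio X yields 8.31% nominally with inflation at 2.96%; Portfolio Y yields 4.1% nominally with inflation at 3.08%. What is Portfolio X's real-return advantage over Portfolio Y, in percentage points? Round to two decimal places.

Portfolio X real return: 1.0831/1.0296 − 1 = 5.196%.
Portfolio Y real return: 1.041/1.0308 − 1 = 0.990%.
Difference: 5.196 − 0.990 = 4.206 pp.

4.21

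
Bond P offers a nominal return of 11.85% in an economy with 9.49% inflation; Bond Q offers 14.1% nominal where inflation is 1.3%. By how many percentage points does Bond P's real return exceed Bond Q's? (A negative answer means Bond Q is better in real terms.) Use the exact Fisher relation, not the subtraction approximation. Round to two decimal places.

Bond P real return: 1.1185/1.0949 − 1 = 2.155%.
Bond Q real return: 1.141/1.013 − 1 = 12.636%.
Difference: 2.155 − 12.636 = -10.481 pp.

-10.48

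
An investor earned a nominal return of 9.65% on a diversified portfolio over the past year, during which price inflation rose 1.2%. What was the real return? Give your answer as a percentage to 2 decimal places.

8.35%

Real return via the Fisher equation: (1 + 9.65%)/(1 + 1.2%) − 1 = 1.0965/1.012 − 1 ≈ 0.08350.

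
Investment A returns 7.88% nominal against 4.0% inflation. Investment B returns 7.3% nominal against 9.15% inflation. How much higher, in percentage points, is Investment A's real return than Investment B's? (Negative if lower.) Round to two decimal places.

5.43

Investment A real return: 1.0788/1.040 − 1 = 3.731%.
Investment B real return: 1.073/1.0915 − 1 = -1.695%.
Difference: 3.731 − (-1.695) = 5.426 pp.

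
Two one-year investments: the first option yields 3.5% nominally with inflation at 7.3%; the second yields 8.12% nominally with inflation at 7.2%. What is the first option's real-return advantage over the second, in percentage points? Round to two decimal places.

The first option real return: 1.035/1.073 − 1 = -3.541%.
The second real return: 1.0812/1.072 − 1 = 0.858%.
Difference: -3.541 − 0.858 = -4.399 pp.

-4.40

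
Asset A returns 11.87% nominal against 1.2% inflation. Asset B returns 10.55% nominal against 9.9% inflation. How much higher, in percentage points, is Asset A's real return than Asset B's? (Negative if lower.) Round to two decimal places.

9.95

Asset A real return: 1.1187/1.012 − 1 = 10.543%.
Asset B real return: 1.1055/1.099 − 1 = 0.591%.
Difference: 10.543 − 0.591 = 9.952 pp.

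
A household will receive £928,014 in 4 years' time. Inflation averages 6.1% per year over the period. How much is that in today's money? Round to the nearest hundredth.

£732,306.67

Price-level factor over 4 years: (1 + 6.1%)^4 ≈ 1.2672477698.
Purchasing power today: £928,014 divided by that factor.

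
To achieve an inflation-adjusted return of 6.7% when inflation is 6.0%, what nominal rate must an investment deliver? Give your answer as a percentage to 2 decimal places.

13.10%

By the Fisher equation, 1 + r_nom = (1 + 6.7%)(1 + 6.0%) = 1.067 × 1.060 = 1.13102.
So r_nom = 13.102%.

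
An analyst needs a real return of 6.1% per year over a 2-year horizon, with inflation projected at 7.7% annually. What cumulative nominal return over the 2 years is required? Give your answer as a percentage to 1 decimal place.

Required annual nominal rate: (1+6.1%)(1+7.7%) − 1 = 14.2697%.
Cumulative over 2 years: (1 + 0.142697)^2 − 1 ≈ 0.30576.

30.6%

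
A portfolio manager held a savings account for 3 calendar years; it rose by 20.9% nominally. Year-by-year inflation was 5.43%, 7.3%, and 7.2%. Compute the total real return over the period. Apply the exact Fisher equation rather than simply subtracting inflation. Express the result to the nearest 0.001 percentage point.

Cumulative inflation factor: 1.0543 × 1.073 × 1.072 ≈ 1.21271.
Nominal growth factor: 1.20900. Real growth factor = 1.20900 / 1.21271 ≈ 0.99694.
Total real return ≈ -0.3063%.

-0.306%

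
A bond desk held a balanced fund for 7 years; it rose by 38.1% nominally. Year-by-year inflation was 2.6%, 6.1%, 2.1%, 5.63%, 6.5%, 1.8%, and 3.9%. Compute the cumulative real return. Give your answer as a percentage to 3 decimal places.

Cumulative inflation factor: 1.026 × 1.061 × 1.021 × 1.0563 × 1.065 × 1.018 × 1.039 ≈ 1.32248.
Nominal growth factor: 1.38100. Real growth factor = 1.38100 / 1.32248 ≈ 1.04425.
Total real return ≈ 4.4251%.

4.425%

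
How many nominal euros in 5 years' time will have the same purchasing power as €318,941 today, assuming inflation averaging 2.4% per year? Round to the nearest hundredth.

Cumulative price-level factor: (1+2.4%)^5 ≈ 1.1258999068.
Multiplying €318,941 by the price-level factor gives the future nominal sum.

€359,095.64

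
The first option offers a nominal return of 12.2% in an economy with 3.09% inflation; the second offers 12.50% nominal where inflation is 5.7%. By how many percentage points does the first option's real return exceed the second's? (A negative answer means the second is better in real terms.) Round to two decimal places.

The first option real return: 1.122/1.0309 − 1 = 8.837%.
The second real return: 1.1250/1.057 − 1 = 6.433%.
Difference: 8.837 − 6.433 = 2.404 pp.

2.40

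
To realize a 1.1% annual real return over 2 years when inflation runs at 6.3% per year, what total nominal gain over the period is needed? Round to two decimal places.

15.50%

Required annual nominal rate: (1+1.1%)(1+6.3%) − 1 = 7.4693%.
Cumulative over 2 years: (1 + 0.074693)^2 − 1 ≈ 0.15497.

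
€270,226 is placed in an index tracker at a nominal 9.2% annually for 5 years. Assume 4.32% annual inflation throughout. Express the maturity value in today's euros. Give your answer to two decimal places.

Nominal value at maturity: €270,226 × (1 + 9.2%)^5 ≈ €419,604.68.
Price-level factor over 5 years: (1 + 4.32%)^5 ≈ 1.2354861804.
The maturity value deflated by that factor is the answer in today's purchasing power.

€339,627.17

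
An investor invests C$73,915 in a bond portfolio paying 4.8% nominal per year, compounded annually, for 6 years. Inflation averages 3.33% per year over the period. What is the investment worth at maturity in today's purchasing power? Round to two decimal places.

C$80,452.90

Nominal value at maturity: C$73,915 × (1 + 4.8%)^6 ≈ C$97,926.51.
Price-level factor over 6 years: (1 + 3.33%)^6 ≈ 1.2171905623.
Dividing the nominal maturity value by the price-level factor gives the value in today's money.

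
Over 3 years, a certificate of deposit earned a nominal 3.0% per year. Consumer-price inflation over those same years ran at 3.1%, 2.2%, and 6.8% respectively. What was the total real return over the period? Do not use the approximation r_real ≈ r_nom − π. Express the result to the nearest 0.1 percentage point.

Cumulative inflation factor: 1.031 × 1.022 × 1.068 ≈ 1.12533.
Nominal growth factor: 1.09273. Real growth factor = 1.09273 / 1.12533 ≈ 0.97103.
Total real return ≈ -2.8974%.

-2.9%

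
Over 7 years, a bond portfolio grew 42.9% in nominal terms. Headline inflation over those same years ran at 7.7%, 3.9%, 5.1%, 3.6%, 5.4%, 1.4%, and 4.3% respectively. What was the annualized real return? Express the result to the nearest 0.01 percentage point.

0.73%

Cumulative inflation factor: 1.077 × 1.039 × 1.051 × 1.036 × 1.054 × 1.014 × 1.043 ≈ 1.35818.
Nominal growth factor: 1.42900. Real growth factor = 1.42900 / 1.35818 ≈ 1.05215.
Annualized: 1.05215^(1/7) − 1 ≈ 0.00729.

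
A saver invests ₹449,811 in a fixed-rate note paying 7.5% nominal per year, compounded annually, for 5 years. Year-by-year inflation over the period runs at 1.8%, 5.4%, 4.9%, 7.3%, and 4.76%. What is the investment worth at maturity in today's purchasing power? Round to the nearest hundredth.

Nominal value at maturity: ₹449,811 × (1 + 7.5%)^5 ≈ ₹645,761.86.
Price-level factor over 5 years: 1.018 × 1.054 × 1.049 × 1.073 × 1.0476 ≈ 1.2651997248.
The maturity value deflated by that factor is the answer in today's purchasing power.

₹510,403.10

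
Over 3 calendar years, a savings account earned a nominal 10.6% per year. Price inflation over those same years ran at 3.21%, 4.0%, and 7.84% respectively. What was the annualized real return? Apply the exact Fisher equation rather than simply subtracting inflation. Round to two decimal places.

5.34%

Cumulative inflation factor: 1.0321 × 1.040 × 1.0784 ≈ 1.15754.
Nominal growth factor: 1.35290. Real growth factor = 1.35290 / 1.15754 ≈ 1.16877.
Annualized: 1.16877^(1/3) − 1 ≈ 0.05336.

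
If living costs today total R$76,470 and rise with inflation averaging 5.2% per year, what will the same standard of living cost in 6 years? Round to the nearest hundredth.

Cumulative price-level factor: (1+5.2%)^6 ≈ 1.3554841352.
Multiplying R$76,470 by the price-level factor gives the future nominal sum.

R$103,653.87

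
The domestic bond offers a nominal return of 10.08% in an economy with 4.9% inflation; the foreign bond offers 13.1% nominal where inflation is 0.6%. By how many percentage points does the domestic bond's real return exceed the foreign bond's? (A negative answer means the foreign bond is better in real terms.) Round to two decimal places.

The domestic bond real return: 1.1008/1.049 − 1 = 4.938%.
The foreign bond real return: 1.131/1.006 − 1 = 12.425%.
Difference: 4.938 − 12.425 = -7.487 pp.

-7.49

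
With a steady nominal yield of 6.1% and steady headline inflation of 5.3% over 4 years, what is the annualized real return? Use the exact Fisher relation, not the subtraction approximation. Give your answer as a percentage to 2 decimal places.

With constant rates the annual real return is the same each year: (1+6.1%)/(1+5.3%) − 1 = 0.00760.

0.76%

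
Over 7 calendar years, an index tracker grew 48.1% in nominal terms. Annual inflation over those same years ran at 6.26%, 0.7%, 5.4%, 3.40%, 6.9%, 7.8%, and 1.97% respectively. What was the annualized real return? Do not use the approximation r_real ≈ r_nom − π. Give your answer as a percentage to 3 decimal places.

Cumulative inflation factor: 1.0626 × 1.007 × 1.054 × 1.0340 × 1.069 × 1.078 × 1.0197 ≈ 1.37034.
Nominal growth factor: 1.48100. Real growth factor = 1.48100 / 1.37034 ≈ 1.08075.
Annualized: 1.08075^(1/7) − 1 ≈ 0.01116.

1.116%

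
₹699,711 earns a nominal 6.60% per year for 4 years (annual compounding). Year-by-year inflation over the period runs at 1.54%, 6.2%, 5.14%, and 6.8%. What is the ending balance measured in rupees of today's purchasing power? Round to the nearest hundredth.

Nominal value at maturity: ₹699,711 × (1 + 6.60%)^4 ≈ ₹903,540.28.
Price-level factor over 4 years: 1.0154 × 1.062 × 1.0514 × 1.068 ≈ 1.2108794288.
Dividing the nominal maturity value by the price-level factor gives the value in today's money.

₹746,185.18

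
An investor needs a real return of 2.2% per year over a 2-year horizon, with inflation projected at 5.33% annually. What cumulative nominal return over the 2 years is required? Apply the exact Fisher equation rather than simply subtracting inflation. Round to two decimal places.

15.88%

Required annual nominal rate: (1+2.2%)(1+5.33%) − 1 = 7.64726%.
Cumulative over 2 years: (1 + 0.0764726)^2 − 1 ≈ 0.15879.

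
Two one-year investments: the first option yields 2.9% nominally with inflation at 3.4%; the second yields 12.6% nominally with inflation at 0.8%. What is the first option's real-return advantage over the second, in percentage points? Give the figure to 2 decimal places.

The first option real return: 1.029/1.034 − 1 = -0.484%.
The second real return: 1.126/1.008 − 1 = 11.706%.
Difference: -0.484 − 11.706 = -12.190 pp.

-12.19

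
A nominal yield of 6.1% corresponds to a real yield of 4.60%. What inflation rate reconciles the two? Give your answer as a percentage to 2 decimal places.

1.43%

From (1+r_nom) = (1+r_real)(1+π), we get 1+π = (1 + 6.1%)/(1 + 4.60%) = 1.061/1.0460 ≈ 1.01434.
So π ≈ 1.4340%.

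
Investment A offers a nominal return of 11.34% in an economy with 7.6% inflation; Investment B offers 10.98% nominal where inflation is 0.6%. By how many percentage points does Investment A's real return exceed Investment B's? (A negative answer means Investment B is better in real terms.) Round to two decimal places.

-6.84

Investment A real return: 1.1134/1.076 − 1 = 3.476%.
Investment B real return: 1.1098/1.006 − 1 = 10.318%.
Difference: 3.476 − 10.318 = -6.842 pp.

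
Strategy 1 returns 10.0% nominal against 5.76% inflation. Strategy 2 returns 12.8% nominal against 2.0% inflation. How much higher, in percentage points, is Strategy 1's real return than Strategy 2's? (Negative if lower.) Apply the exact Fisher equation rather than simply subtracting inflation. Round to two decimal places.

-6.58

Strategy 1 real return: 1.100/1.0576 − 1 = 4.009%.
Strategy 2 real return: 1.128/1.020 − 1 = 10.588%.
Difference: 4.009 − 10.588 = -6.579 pp.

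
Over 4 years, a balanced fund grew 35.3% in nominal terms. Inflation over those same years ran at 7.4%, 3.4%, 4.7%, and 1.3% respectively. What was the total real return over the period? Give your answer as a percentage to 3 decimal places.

Cumulative inflation factor: 1.074 × 1.034 × 1.047 × 1.013 ≈ 1.17783.
Nominal growth factor: 1.35300. Real growth factor = 1.35300 / 1.17783 ≈ 1.14873.
Total real return ≈ 14.8727%.

14.873%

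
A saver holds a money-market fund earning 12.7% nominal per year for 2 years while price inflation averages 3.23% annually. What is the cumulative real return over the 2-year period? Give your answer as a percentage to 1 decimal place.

19.2%

The annual real rate is (1+12.7%)/(1+3.23%) − 1 = 9.1737%.
Compounded over 2 years: (1 + 0.091737)^2 − 1 ≈ 0.19189.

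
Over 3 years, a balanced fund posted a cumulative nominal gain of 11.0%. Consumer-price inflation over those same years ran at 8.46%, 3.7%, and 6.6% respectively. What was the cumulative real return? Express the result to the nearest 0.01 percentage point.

Cumulative inflation factor: 1.0846 × 1.037 × 1.066 ≈ 1.19896.
Nominal growth factor: 1.11000. Real growth factor = 1.11000 / 1.19896 ≈ 0.92580.
Total real return ≈ -7.4199%.

-7.42%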